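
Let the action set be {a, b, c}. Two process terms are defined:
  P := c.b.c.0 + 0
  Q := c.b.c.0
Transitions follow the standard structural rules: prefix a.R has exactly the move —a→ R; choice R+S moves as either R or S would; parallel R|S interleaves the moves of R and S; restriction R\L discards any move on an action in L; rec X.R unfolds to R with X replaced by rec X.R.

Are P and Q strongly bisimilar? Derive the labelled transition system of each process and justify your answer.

P ~ Q

P's transition system — 4 states:
  m0 = c.b.c.0 + 0 :: -c-> m1
  m1 = b.c.0 :: -b-> m2
  m2 = c.0 :: -c-> m3
  m3 = 0 :: ∅
Q's transition system — 4 states:
  n0 = c.b.c.0 :: -c-> n1
  n1 = b.c.0 :: -b-> n2
  n2 = c.0 :: -c-> n3
  n3 = 0 :: ∅
Coarsest stable partition (strong bisimilarity classes):
  B0 = {m0, n0}
  B1 = {m1, n1}
  B2 = {m2, n2}
  B3 = {m3, n3}
m0 ∈ B0, n0 ∈ B0 → same block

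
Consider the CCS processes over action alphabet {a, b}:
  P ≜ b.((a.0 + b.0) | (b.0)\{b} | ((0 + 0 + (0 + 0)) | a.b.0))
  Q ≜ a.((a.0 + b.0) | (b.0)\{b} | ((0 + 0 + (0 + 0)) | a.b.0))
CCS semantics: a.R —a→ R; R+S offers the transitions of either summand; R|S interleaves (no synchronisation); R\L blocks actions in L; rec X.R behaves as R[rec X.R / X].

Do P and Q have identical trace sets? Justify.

trace-distinct — witness ⟨b⟩

Reachable graph of P (7 states):
  s0 = b.((a.0 + b.0) | (b.0)\{b} | ((0 + 0 + (0 + 0)) | a.b.0)) → =b=> s1
  s1 = (a.0 + b.0) | (b.0)\{b} | ((0 + 0 + (0 + 0)) | a.b.0) → =a=> s2, =a=> s3, =b=> s3
  s2 = (a.0 + b.0) | (b.0)\{b} | ((0 + 0 + (0 + 0)) | b.0) → =a=> s4, =b=> s4, =b=> s5
  s3 = 0 | (b.0)\{b} | ((0 + 0 + (0 + 0)) | a.b.0) → =a=> s4
  s4 = 0 | (b.0)\{b} | ((0 + 0 + (0 + 0)) | b.0) → =b=> s6
  s5 = (a.0 + b.0) | (b.0)\{b} | ((0 + 0 + (0 + 0)) | 0) → =a=> s6, =b=> s6
  s6 = 0 | (b.0)\{b} | ((0 + 0 + (0 + 0)) | 0) → (no moves)
Reachable graph of Q (7 states):
  t0 = a.((a.0 + b.0) | (b.0)\{b} | ((0 + 0 + (0 + 0)) | a.b.0)) → =a=> t1
  t1 = (a.0 + b.0) | (b.0)\{b} | ((0 + 0 + (0 + 0)) | a.b.0) → =a=> t2, =a=> t3, =b=> t3
  t2 = (a.0 + b.0) | (b.0)\{b} | ((0 + 0 + (0 + 0)) | b.0) → =a=> t4, =b=> t4, =b=> t5
  t3 = 0 | (b.0)\{b} | ((0 + 0 + (0 + 0)) | a.b.0) → =a=> t4
  t4 = 0 | (b.0)\{b} | ((0 + 0 + (0 + 0)) | b.0) → =b=> t6
  t5 = (a.0 + b.0) | (b.0)\{b} | ((0 + 0 + (0 + 0)) | 0) → =a=> t6, =b=> t6
  t6 = 0 | (b.0)\{b} | ((0 + 0 + (0 + 0)) | 0) → (no moves)
Executing b from P (initial set {s0}):
  [1] b ⇒ {s1}
  — P admits the full trace.
Executing b from Q (initial set {t0}):
  [1] b ⇒ ∅ (Q stuck)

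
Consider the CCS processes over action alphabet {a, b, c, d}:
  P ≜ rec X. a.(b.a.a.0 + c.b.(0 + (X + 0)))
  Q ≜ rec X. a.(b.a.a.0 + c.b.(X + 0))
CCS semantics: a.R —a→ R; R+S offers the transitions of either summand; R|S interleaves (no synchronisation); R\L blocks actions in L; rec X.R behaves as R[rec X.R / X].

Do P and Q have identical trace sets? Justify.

YES

Reachable graph of P (7 states):
  m0 = rec X. a.(b.a.a.0 + c.b.(0 + (X + 0))) has moves --a--▸ m1
  m1 = b.a.a.0 + c.b.(0 + ((rec X. a.(b.a.a.0 + c.b.(0 + (X + 0)))) + 0)) has moves --b--▸ m2, --c--▸ m3
  m2 = a.a.0 has moves --a--▸ m4
  m3 = b.(0 + ((rec X. a.(b.a.a.0 + c.b.(0 + (X + 0)))) + 0)) has moves --b--▸ m5
  m4 = a.0 has moves --a--▸ m6
  m5 = 0 + ((rec X. a.(b.a.a.0 + c.b.(0 + (X + 0)))) + 0) has moves --a--▸ m1
  m6 = 0 has moves ·
Reachable graph of Q (7 states):
  n0 = rec X. a.(b.a.a.0 + c.b.(X + 0)) has moves --a--▸ n1
  n1 = b.a.a.0 + c.b.((rec X. a.(b.a.a.0 + c.b.(X + 0))) + 0) has moves --b--▸ n2, --c--▸ n3
  n2 = a.a.0 has moves --a--▸ n4
  n3 = b.((rec X. a.(b.a.a.0 + c.b.(X + 0))) + 0) has moves --b--▸ n5
  n4 = a.0 has moves --a--▸ n6
  n5 = (rec X. a.(b.a.a.0 + c.b.(X + 0))) + 0 has moves --a--▸ n1
  n6 = 0 has moves ·
Partition-refinement fixed point:
  B0 = {m0, m5, n0, n5}
  B1 = {m1, n1}
  B2 = {m3, n3}
  B3 = {m2, n2}
  B4 = {m4, n4}
  B5 = {m6, n6}
m0 ∈ B0, n0 ∈ B0 → same block
Bisimilar ⇒ trace-equivalent.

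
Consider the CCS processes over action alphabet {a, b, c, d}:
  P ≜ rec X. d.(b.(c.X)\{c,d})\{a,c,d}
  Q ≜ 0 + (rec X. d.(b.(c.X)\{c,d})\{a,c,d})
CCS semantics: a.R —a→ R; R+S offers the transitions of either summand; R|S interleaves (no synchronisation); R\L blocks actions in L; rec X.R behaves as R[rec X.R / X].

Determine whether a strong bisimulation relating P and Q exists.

P's transition system — 3 states:
  p0 = rec X. d.(b.(c.X)\{c,d})\{a,c,d} ⊢ ··d··> p1
  p1 = (b.(c.(rec X. d.(b.(c.X)\{c,d})\{a,c,d}))\{c,d})\{a,c,d} ⊢ ··b··> p2
  p2 = (c.(rec X. d.(b.(c.X)\{c,d})\{a,c,d}))\{c,d}\{a,c,d} ⊢ ·
Q's transition system — 3 states:
  q0 = 0 + (rec X. d.(b.(c.X)\{c,d})\{a,c,d}) ⊢ ··d··> q1
  q1 = (b.(c.(rec X. d.(b.(c.X)\{c,d})\{a,c,d}))\{c,d})\{a,c,d} ⊢ ··b··> q2
  q2 = (c.(rec X. d.(b.(c.X)\{c,d})\{a,c,d}))\{c,d}\{a,c,d} ⊢ ·
Coarsest stable partition (strong bisimilarity classes):
  B0 = {p0, q0}
  B1 = {p1, q1}
  B2 = {p2, q2}
p0 ∈ B0, q0 ∈ B0 → same block

YES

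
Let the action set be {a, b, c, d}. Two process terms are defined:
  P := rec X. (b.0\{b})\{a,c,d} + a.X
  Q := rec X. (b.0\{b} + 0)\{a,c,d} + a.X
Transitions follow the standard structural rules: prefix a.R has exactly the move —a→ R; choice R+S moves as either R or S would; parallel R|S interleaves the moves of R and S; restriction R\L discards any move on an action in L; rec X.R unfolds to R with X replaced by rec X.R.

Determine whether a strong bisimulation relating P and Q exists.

LTS(P): 2 reachable states
  p0 = rec X. (b.0\{b})\{a,c,d} + a.X :: ··a··> p0, ··b··> p1
  p1 = 0\{b}\{a,c,d} :: ·
LTS(Q): 2 reachable states
  q0 = rec X. (b.0\{b} + 0)\{a,c,d} + a.X :: ··a··> q0, ··b··> q1
  q1 = 0\{b}\{a,c,d} :: ·
Coarsest stable partition (strong bisimilarity classes):
  B0 = {p0, q0}
  B1 = {p1, q1}
p0 ∈ B0, q0 ∈ B0 → same block

YES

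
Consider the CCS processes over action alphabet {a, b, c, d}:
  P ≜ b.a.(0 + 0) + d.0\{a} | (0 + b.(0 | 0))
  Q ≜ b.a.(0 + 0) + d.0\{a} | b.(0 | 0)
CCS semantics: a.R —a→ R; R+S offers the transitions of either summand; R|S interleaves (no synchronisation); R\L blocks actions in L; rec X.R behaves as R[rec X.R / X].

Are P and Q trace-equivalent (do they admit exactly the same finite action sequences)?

trace-equivalent

Reachable graph of P (6 states):
  s0 = b.a.(0 + 0) + d.0\{a} | (0 + b.(0 | 0)) has moves --b--▸ s1, --b--▸ s2, --d--▸ s3
  s1 = a.(0 + 0) has moves --a--▸ s4
  s2 = d.0\{a} | (0 | 0) has moves --d--▸ s5
  s3 = 0\{a} | (0 + b.(0 | 0)) has moves --b--▸ s5
  s4 = 0 + 0 has moves ∅
  s5 = 0\{a} | (0 | 0) has moves ∅
Reachable graph of Q (6 states):
  t0 = b.a.(0 + 0) + d.0\{a} | b.(0 | 0) has moves --b--▸ t1, --b--▸ t2, --d--▸ t3
  t1 = a.(0 + 0) has moves --a--▸ t4
  t2 = d.0\{a} | (0 | 0) has moves --d--▸ t5
  t3 = 0\{a} | b.(0 | 0) has moves --b--▸ t5
  t4 = 0 + 0 has moves ∅
  t5 = 0\{a} | (0 | 0) has moves ∅
Bisimilarity quotient blocks:
  B0 = {s0, t0}
  B1 = {s3, t3}
  B2 = {s4, s5, t4, t5}
  B3 = {s2, t2}
  B4 = {s1, t1}
s0 ∈ B0, t0 ∈ B0 → same block
Bisimilar ⇒ trace-equivalent.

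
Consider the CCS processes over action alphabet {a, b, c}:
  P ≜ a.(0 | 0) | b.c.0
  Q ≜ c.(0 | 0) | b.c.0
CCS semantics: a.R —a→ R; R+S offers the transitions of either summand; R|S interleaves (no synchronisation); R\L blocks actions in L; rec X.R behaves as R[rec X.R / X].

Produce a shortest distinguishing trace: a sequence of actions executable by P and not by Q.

a

Reachable graph of P (6 states):
  s0 = a.(0 | 0) | b.c.0 :: ··a··> s1, ··b··> s2
  s1 = 0 | 0 | b.c.0 :: ··b··> s3
  s2 = a.(0 | 0) | c.0 :: ··a··> s3, ··c··> s4
  s3 = 0 | 0 | c.0 :: ··c··> s5
  s4 = a.(0 | 0) | 0 :: ··a··> s5
  s5 = 0 | 0 | 0 :: stopped
Reachable graph of Q (6 states):
  t0 = c.(0 | 0) | b.c.0 :: ··b··> t1, ··c··> t2
  t1 = c.(0 | 0) | c.0 :: ··c··> t3, ··c··> t4
  t2 = 0 | 0 | b.c.0 :: ··b··> t3
  t3 = 0 | 0 | c.0 :: ··c··> t5
  t4 = c.(0 | 0) | 0 :: ··c··> t5
  t5 = 0 | 0 | 0 :: stopped
Executing a from P (initial set {s0}):
  [1] a ⇒ {s1}
  P completes σ.
Executing a from Q (initial set {t0}):
  [1] a ⇒ ∅  — Q cannot continue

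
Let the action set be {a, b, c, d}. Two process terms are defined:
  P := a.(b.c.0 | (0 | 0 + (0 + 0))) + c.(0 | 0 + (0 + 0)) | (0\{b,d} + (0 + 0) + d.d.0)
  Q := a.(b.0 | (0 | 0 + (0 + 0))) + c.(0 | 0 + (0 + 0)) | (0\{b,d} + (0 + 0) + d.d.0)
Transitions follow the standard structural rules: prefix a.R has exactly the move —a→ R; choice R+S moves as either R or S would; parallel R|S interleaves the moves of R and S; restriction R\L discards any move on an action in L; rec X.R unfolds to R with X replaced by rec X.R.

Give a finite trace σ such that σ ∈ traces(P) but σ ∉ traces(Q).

LTS(P): 9 reachable states
  s0 = a.(b.c.0 | (0 | 0 + (0 + 0))) + c.(0 | 0 + (0 + 0)) | (0\{b,d} + (0 + 0) + d.d.0) :: =a=> s1, =c=> s2, =d=> s3
  s1 = b.c.0 | (0 | 0 + (0 + 0)) :: =b=> s4
  s2 = (0 | 0 + (0 + 0)) | (0\{b,d} + (0 + 0) + d.d.0) :: =d=> s5
  s3 = c.(0 | 0 + (0 + 0)) | d.0 :: =c=> s5, =d=> s6
  s4 = c.0 | (0 | 0 + (0 + 0)) :: =c=> s7
  s5 = (0 | 0 + (0 + 0)) | d.0 :: =d=> s8
  s6 = c.(0 | 0 + (0 + 0)) | 0 :: =c=> s8
  s7 = 0 | (0 | 0 + (0 + 0)) :: (no moves)
  s8 = (0 | 0 + (0 + 0)) | 0 :: (no moves)
LTS(Q): 8 reachable states
  t0 = a.(b.0 | (0 | 0 + (0 + 0))) + c.(0 | 0 + (0 + 0)) | (0\{b,d} + (0 + 0) + d.d.0) :: =a=> t1, =c=> t2, =d=> t3
  t1 = b.0 | (0 | 0 + (0 + 0)) :: =b=> t4
  t2 = (0 | 0 + (0 + 0)) | (0\{b,d} + (0 + 0) + d.d.0) :: =d=> t5
  t3 = c.(0 | 0 + (0 + 0)) | d.0 :: =c=> t5, =d=> t6
  t4 = 0 | (0 | 0 + (0 + 0)) :: (no moves)
  t5 = (0 | 0 + (0 + 0)) | d.0 :: =d=> t7
  t6 = c.(0 | 0 + (0 + 0)) | 0 :: =c=> t7
  t7 = (0 | 0 + (0 + 0)) | 0 :: (no moves)
Executing abc from P (initial set {s0}):
  after a @ step 1: {s1}
  after b @ step 2: {s4}
  after c @ step 3: {s7}
  ✓ P
Executing abc from Q (initial set {t0}):
  after a @ step 1: {t1}
  after b @ step 2: {t4}
  after c @ step 3: ∅  — Q cannot continue

abc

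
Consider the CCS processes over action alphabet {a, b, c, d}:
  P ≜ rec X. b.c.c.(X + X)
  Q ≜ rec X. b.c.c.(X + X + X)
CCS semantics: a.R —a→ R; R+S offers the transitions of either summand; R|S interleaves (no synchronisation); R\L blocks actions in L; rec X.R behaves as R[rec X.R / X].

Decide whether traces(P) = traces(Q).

Reachable graph of P (4 states):
  p0 = rec X. b.c.c.(X + X) :: =b=> p1
  p1 = c.c.((rec X. b.c.c.(X + X)) + (rec X. b.c.c.(X + X))) :: =c=> p2
  p2 = c.((rec X. b.c.c.(X + X)) + (rec X. b.c.c.(X + X))) :: =c=> p3
  p3 = (rec X. b.c.c.(X + X)) + (rec X. b.c.c.(X + X)) :: =b=> p1
Reachable graph of Q (4 states):
  q0 = rec X. b.c.c.(X + X + X) :: =b=> q1
  q1 = c.c.((rec X. b.c.c.(X + X + X)) + (rec X. b.c.c.(X + X + X)) + (rec X. b.c.c.(X + X + X))) :: =c=> q2
  q2 = c.((rec X. b.c.c.(X + X + X)) + (rec X. b.c.c.(X + X + X)) + (rec X. b.c.c.(X + X + X))) :: =c=> q3
  q3 = (rec X. b.c.c.(X + X + X)) + (rec X. b.c.c.(X + X + X)) + (rec X. b.c.c.(X + X + X)) :: =b=> q1
Coarsest stable partition (strong bisimilarity classes):
  B0 = {p0, p3, q0, q3}
  B1 = {p1, q1}
  B2 = {p2, q2}
p0 ∈ B0, q0 ∈ B0 → same block
Bisimilar ⇒ trace-equivalent.

trace-equivalent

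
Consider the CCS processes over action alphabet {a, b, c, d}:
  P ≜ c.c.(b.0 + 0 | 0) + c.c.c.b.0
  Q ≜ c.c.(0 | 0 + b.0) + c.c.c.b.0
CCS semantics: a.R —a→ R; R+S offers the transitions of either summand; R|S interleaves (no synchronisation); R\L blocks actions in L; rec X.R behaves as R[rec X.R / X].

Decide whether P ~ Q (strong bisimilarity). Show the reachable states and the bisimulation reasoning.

LTS(P): 7 reachable states
  m0 = c.c.(b.0 + 0 | 0) + c.c.c.b.0 | ··c··> m1, ··c··> m2
  m1 = c.(b.0 + 0 | 0) | ··c··> m3
  m2 = c.c.b.0 | ··c··> m4
  m3 = b.0 + 0 | 0 | ··b··> m5
  m4 = c.b.0 | ··c··> m6
  m5 = 0 | stopped
  m6 = b.0 | ··b··> m5
LTS(Q): 7 reachable states
  n0 = c.c.(0 | 0 + b.0) + c.c.c.b.0 | ··c··> n1, ··c··> n2
  n1 = c.(0 | 0 + b.0) | ··c··> n3
  n2 = c.c.b.0 | ··c··> n4
  n3 = 0 | 0 + b.0 | ··b··> n5
  n4 = c.b.0 | ··c··> n6
  n5 = 0 | stopped
  n6 = b.0 | ··b··> n5
Bisimilarity quotient blocks:
  B0 = {m0, n0}
  B1 = {m2, n2}
  B2 = {m1, m4, n1, n4}
  B3 = {m3, m6, n3, n6}
  B4 = {m5, n5}
m0 ∈ B0, n0 ∈ B0 → same block

YES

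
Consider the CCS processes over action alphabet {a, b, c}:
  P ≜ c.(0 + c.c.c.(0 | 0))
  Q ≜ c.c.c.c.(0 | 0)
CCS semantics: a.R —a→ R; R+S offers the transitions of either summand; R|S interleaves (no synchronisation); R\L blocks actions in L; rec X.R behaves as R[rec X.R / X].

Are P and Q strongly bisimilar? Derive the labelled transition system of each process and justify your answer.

P's transition system — 5 states:
  u0 = c.(0 + c.c.c.(0 | 0)) → =c=> u1
  u1 = 0 + c.c.c.(0 | 0) → =c=> u2
  u2 = c.c.(0 | 0) → =c=> u3
  u3 = c.(0 | 0) → =c=> u4
  u4 = 0 | 0 → ∅
Q's transition system — 5 states:
  v0 = c.c.c.c.(0 | 0) → =c=> v1
  v1 = c.c.c.(0 | 0) → =c=> v2
  v2 = c.c.(0 | 0) → =c=> v3
  v3 = c.(0 | 0) → =c=> v4
  v4 = 0 | 0 → ∅
Coarsest stable partition (strong bisimilarity classes):
  B0 = {u0, v0}
  B1 = {u1, v1}
  B2 = {u2, v2}
  B3 = {u3, v3}
  B4 = {u4, v4}
u0 ∈ B0, v0 ∈ B0 → same block

P ~ Q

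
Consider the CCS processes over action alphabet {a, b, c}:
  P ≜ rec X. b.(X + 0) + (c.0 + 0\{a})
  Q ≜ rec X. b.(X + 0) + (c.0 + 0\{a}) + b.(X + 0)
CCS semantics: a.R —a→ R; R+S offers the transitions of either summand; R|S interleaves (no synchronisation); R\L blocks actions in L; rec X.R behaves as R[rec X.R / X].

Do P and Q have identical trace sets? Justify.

YES

P's transition system — 3 states:
  m0 = rec X. b.(X + 0) + (c.0 + 0\{a}) ⊢ =b=> m1, =c=> m2
  m1 = (rec X. b.(X + 0) + (c.0 + 0\{a})) + 0 ⊢ =b=> m1, =c=> m2
  m2 = 0 ⊢ stopped
Q's transition system — 3 states:
  n0 = rec X. b.(X + 0) + (c.0 + 0\{a}) + b.(X + 0) ⊢ =b=> n1, =c=> n2
  n1 = (rec X. b.(X + 0) + (c.0 + 0\{a}) + b.(X + 0)) + 0 ⊢ =b=> n1, =c=> n2
  n2 = 0 ⊢ stopped
Partition-refinement fixed point:
  B0 = {m0, m1, n0, n1}
  B1 = {m2, n2}
m0 ∈ B0, n0 ∈ B0 → same block
Bisimilar ⇒ trace-equivalent.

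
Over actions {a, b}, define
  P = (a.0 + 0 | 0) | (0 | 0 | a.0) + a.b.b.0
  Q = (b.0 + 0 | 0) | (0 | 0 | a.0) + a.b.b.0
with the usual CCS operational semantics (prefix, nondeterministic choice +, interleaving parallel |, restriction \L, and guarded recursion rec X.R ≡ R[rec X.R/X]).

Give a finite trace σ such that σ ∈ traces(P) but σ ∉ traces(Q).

LTS(P): 7 reachable states
  s0 = (a.0 + 0 | 0) | (0 | 0 | a.0) + a.b.b.0 :: —a→ s1, —a→ s2, —a→ s3
  s1 = (a.0 + 0 | 0) | (0 | 0 | 0) :: —a→ s4
  s2 = 0 | (0 | 0 | a.0) :: —a→ s4
  s3 = b.b.0 :: —b→ s5
  s4 = 0 | (0 | 0 | 0) :: stopped
  s5 = b.0 :: —b→ s6
  s6 = 0 :: stopped
LTS(Q): 7 reachable states
  t0 = (b.0 + 0 | 0) | (0 | 0 | a.0) + a.b.b.0 :: —a→ t1, —a→ t2, —b→ t3
  t1 = (b.0 + 0 | 0) | (0 | 0 | 0) :: —b→ t4
  t2 = b.b.0 :: —b→ t5
  t3 = 0 | (0 | 0 | a.0) :: —a→ t4
  t4 = 0 | (0 | 0 | 0) :: stopped
  t5 = b.0 :: —b→ t6
  t6 = 0 :: stopped
Trace ⟨aa⟩ through P, begin at {s0}:
  step 1 (a): {s1, s2, s3}
  step 2 (a): {s4}
  P completes σ.
Trace ⟨aa⟩ through Q, begin at {t0}:
  step 1 (a): {t1, t2}
  step 2 (a): ∅  — Q cannot continue

aa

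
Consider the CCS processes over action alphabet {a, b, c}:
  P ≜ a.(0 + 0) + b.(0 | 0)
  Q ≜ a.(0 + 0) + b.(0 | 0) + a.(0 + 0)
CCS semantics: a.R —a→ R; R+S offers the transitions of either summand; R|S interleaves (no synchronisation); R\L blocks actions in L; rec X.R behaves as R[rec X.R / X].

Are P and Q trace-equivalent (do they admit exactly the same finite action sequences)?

trace-equivalent

P's transition system — 3 states:
  u0 = a.(0 + 0) + b.(0 | 0) | ··a··> u1, ··b··> u2
  u1 = 0 + 0 | stopped
  u2 = 0 | 0 | stopped
Q's transition system — 3 states:
  v0 = a.(0 + 0) + b.(0 | 0) + a.(0 + 0) | ··a··> v1, ··b··> v2
  v1 = 0 + 0 | stopped
  v2 = 0 | 0 | stopped
Partition-refinement fixed point:
  B0 = {u0, v0}
  B1 = {u1, u2, v1, v2}
u0 ∈ B0, v0 ∈ B0 → same block
Bisimilar ⇒ trace-equivalent.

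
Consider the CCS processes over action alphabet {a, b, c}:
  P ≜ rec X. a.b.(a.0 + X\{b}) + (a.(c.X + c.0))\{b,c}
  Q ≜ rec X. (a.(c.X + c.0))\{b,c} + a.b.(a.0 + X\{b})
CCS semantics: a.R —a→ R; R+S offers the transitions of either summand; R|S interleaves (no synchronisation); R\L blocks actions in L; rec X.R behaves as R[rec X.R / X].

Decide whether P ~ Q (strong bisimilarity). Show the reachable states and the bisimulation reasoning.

P's transition system — 7 states:
  u0 = rec X. a.b.(a.0 + X\{b}) + (a.(c.X + c.0))\{b,c} :: =a=> u1, =a=> u2
  u1 = (c.(rec X. a.b.(a.0 + X\{b}) + (a.(c.X + c.0))\{b,c}) + c.0)\{b,c} :: (no moves)
  u2 = b.(a.0 + (rec X. a.b.(a.0 + X\{b}) + (a.(c.X + c.0))\{b,c})\{b}) :: =b=> u3
  u3 = a.0 + (rec X. a.b.(a.0 + X\{b}) + (a.(c.X + c.0))\{b,c})\{b} :: =a=> u4, =a=> u5, =a=> u6
  u4 = (b.(a.0 + (rec X. a.b.(a.0 + X\{b}) + (a.(c.X + c.0))\{b,c})\{b}))\{b} :: (no moves)
  u5 = (c.(rec X. a.b.(a.0 + X\{b}) + (a.(c.X + c.0))\{b,c}) + c.0)\{b,c}\{b} :: (no moves)
  u6 = 0 :: (no moves)
Q's transition system — 7 states:
  v0 = rec X. (a.(c.X + c.0))\{b,c} + a.b.(a.0 + X\{b}) :: =a=> v1, =a=> v2
  v1 = (c.(rec X. (a.(c.X + c.0))\{b,c} + a.b.(a.0 + X\{b})) + c.0)\{b,c} :: (no moves)
  v2 = b.(a.0 + (rec X. (a.(c.X + c.0))\{b,c} + a.b.(a.0 + X\{b}))\{b}) :: =b=> v3
  v3 = a.0 + (rec X. (a.(c.X + c.0))\{b,c} + a.b.(a.0 + X\{b}))\{b} :: =a=> v4, =a=> v5, =a=> v6
  v4 = (b.(a.0 + (rec X. (a.(c.X + c.0))\{b,c} + a.b.(a.0 + X\{b}))\{b}))\{b} :: (no moves)
  v5 = (c.(rec X. (a.(c.X + c.0))\{b,c} + a.b.(a.0 + X\{b})) + c.0)\{b,c}\{b} :: (no moves)
  v6 = 0 :: (no moves)
Coarsest stable partition (strong bisimilarity classes):
  B0 = {u0, v0}
  B1 = {u2, v2}
  B2 = {u3, v3}
  B3 = {u1, u4, u5, u6, v1, v4, v5, v6}
u0 ∈ B0, v0 ∈ B0 → same block

P ~ Q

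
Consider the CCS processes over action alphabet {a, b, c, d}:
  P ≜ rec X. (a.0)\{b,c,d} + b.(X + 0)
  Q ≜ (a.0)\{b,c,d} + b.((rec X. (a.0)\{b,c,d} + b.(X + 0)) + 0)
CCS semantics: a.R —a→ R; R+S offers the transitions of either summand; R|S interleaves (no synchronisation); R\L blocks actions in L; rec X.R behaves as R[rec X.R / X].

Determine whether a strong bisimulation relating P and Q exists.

LTS(P): 3 reachable states
  m0 = rec X. (a.0)\{b,c,d} + b.(X + 0) has moves --a--▸ m1, --b--▸ m2
  m1 = 0\{b,c,d} has moves stopped
  m2 = (rec X. (a.0)\{b,c,d} + b.(X + 0)) + 0 has moves --a--▸ m1, --b--▸ m2
LTS(Q): 3 reachable states
  n0 = (a.0)\{b,c,d} + b.((rec X. (a.0)\{b,c,d} + b.(X + 0)) + 0) has moves --a--▸ n1, --b--▸ n2
  n1 = 0\{b,c,d} has moves stopped
  n2 = (rec X. (a.0)\{b,c,d} + b.(X + 0)) + 0 has moves --a--▸ n1, --b--▸ n2
Coarsest stable partition (strong bisimilarity classes):
  B0 = {m0, m2, n0, n2}
  B1 = {m1, n1}
m0 ∈ B0, n0 ∈ B0 → same block

P ~ Q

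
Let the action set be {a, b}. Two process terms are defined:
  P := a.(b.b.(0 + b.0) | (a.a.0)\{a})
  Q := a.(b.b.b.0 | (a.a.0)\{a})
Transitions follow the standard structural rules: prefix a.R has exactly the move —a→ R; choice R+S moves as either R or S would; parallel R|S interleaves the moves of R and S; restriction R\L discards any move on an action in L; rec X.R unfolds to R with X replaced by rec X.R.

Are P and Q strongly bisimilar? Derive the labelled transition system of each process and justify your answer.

LTS(P): 5 reachable states
  m0 = a.(b.b.(0 + b.0) | (a.a.0)\{a}) has moves =a=> m1
  m1 = b.b.(0 + b.0) | (a.a.0)\{a} has moves =b=> m2
  m2 = b.(0 + b.0) | (a.a.0)\{a} has moves =b=> m3
  m3 = (0 + b.0) | (a.a.0)\{a} has moves =b=> m4
  m4 = 0 | (a.a.0)\{a} has moves ∅
LTS(Q): 5 reachable states
  n0 = a.(b.b.b.0 | (a.a.0)\{a}) has moves =a=> n1
  n1 = b.b.b.0 | (a.a.0)\{a} has moves =b=> n2
  n2 = b.b.0 | (a.a.0)\{a} has moves =b=> n3
  n3 = b.0 | (a.a.0)\{a} has moves =b=> n4
  n4 = 0 | (a.a.0)\{a} has moves ∅
Partition-refinement fixed point:
  B0 = {m0, n0}
  B1 = {m1, n1}
  B2 = {m2, n2}
  B3 = {m3, n3}
  B4 = {m4, n4}
m0 ∈ B0, n0 ∈ B0 → same block

YES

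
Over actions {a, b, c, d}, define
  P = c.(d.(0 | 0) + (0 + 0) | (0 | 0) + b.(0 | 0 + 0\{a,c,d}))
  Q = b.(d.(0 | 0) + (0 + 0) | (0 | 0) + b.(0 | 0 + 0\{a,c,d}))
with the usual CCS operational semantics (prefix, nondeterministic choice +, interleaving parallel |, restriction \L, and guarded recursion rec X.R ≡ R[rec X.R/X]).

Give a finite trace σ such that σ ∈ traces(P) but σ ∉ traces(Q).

c

Reachable graph of P (4 states):
  m0 = c.(d.(0 | 0) + (0 + 0) | (0 | 0) + b.(0 | 0 + 0\{a,c,d})) → —c→ m1
  m1 = d.(0 | 0) + (0 + 0) | (0 | 0) + b.(0 | 0 + 0\{a,c,d}) → —b→ m2, —d→ m3
  m2 = 0 | 0 + 0\{a,c,d} → ·
  m3 = 0 | 0 → ·
Reachable graph of Q (4 states):
  n0 = b.(d.(0 | 0) + (0 + 0) | (0 | 0) + b.(0 | 0 + 0\{a,c,d})) → —b→ n1
  n1 = d.(0 | 0) + (0 + 0) | (0 | 0) + b.(0 | 0 + 0\{a,c,d}) → —b→ n2, —d→ n3
  n2 = 0 | 0 + 0\{a,c,d} → ·
  n3 = 0 | 0 → ·
Executing c from P (initial set {m0}):
  after c @ step 1: {m1}
  ✓ P
Executing c from Q (initial set {n0}):
  after c @ step 1: ∅ (Q stuck)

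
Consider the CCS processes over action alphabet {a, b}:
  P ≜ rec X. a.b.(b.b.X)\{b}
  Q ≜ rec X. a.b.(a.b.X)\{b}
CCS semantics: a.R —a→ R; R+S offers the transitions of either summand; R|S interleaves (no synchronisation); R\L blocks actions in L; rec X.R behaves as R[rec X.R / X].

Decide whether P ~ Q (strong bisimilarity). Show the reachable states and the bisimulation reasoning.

LTS(P): 3 reachable states
  s0 = rec X. a.b.(b.b.X)\{b} :: ··a··> s1
  s1 = b.(b.b.(rec X. a.b.(b.b.X)\{b}))\{b} :: ··b··> s2
  s2 = (b.b.(rec X. a.b.(b.b.X)\{b}))\{b} :: ∅
LTS(Q): 4 reachable states
  t0 = rec X. a.b.(a.b.X)\{b} :: ··a··> t1
  t1 = b.(a.b.(rec X. a.b.(a.b.X)\{b}))\{b} :: ··b··> t2
  t2 = (a.b.(rec X. a.b.(a.b.X)\{b}))\{b} :: ··a··> t3
  t3 = (b.(rec X. a.b.(a.b.X)\{b}))\{b} :: ∅
Coarsest stable partition (strong bisimilarity classes):
  B0 = {s0}
  B1 = {s1}
  B2 = {s2, t3}
  B3 = {t0}
  B4 = {t1}
  B5 = {t2}
s0 ∈ B0, t0 ∈ B3 → different blocks

P ≁ Q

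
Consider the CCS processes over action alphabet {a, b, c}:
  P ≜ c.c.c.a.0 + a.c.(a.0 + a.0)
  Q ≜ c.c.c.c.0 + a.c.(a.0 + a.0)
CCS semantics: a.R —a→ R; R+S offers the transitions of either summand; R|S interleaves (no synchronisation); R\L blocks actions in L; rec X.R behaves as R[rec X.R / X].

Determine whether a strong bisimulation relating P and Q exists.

P's transition system — 7 states:
  p0 = c.c.c.a.0 + a.c.(a.0 + a.0) → ··a··> p1, ··c··> p2
  p1 = c.(a.0 + a.0) → ··c··> p3
  p2 = c.c.a.0 → ··c··> p4
  p3 = a.0 + a.0 → ··a··> p5
  p4 = c.a.0 → ··c··> p6
  p5 = 0 → deadlocked
  p6 = a.0 → ··a··> p5
Q's transition system — 7 states:
  q0 = c.c.c.c.0 + a.c.(a.0 + a.0) → ··a··> q1, ··c··> q2
  q1 = c.(a.0 + a.0) → ··c··> q3
  q2 = c.c.c.0 → ··c··> q4
  q3 = a.0 + a.0 → ··a··> q5
  q4 = c.c.0 → ··c··> q6
  q5 = 0 → deadlocked
  q6 = c.0 → ··c··> q5
Bisimilarity quotient blocks:
  B0 = {p0}
  B1 = {p2}
  B2 = {p1, p4, q1}
  B3 = {p3, p6, q3}
  B4 = {p5, q5}
  B5 = {q0}
  B6 = {q2}
  B7 = {q4}
  B8 = {q6}
p0 ∈ B0, q0 ∈ B5 → different blocks

P ≁ Q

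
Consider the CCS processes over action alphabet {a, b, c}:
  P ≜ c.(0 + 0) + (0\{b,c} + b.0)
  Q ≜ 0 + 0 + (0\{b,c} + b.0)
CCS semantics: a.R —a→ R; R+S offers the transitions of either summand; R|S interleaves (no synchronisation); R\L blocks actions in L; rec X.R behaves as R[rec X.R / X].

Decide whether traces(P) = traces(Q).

traces(P) ≠ traces(Q) — witness ⟨c⟩

P's transition system — 3 states:
  s0 = c.(0 + 0) + (0\{b,c} + b.0) → =b=> s1, =c=> s2
  s1 = 0 → deadlocked
  s2 = 0 + 0 → deadlocked
Q's transition system — 2 states:
  t0 = 0 + 0 + (0\{b,c} + b.0) → =b=> t1
  t1 = 0 → deadlocked
Executing c from P (initial set {s0}):
  after c @ step 1: {s2}
  ✓ P
Executing c from Q (initial set {t0}):
  after c @ step 1: no successor for Q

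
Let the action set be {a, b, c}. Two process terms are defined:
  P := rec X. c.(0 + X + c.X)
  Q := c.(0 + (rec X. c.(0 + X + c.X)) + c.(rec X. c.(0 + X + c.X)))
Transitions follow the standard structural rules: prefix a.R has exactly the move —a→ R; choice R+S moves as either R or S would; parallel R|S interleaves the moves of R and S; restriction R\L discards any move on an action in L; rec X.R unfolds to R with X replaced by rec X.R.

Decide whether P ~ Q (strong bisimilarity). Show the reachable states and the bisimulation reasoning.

P's transition system — 2 states:
  u0 = rec X. c.(0 + X + c.X) → -c-> u1
  u1 = 0 + (rec X. c.(0 + X + c.X)) + c.(rec X. c.(0 + X + c.X)) → -c-> u0, -c-> u1
Q's transition system — 3 states:
  v0 = c.(0 + (rec X. c.(0 + X + c.X)) + c.(rec X. c.(0 + X + c.X))) → -c-> v1
  v1 = 0 + (rec X. c.(0 + X + c.X)) + c.(rec X. c.(0 + X + c.X)) → -c-> v1, -c-> v2
  v2 = rec X. c.(0 + X + c.X) → -c-> v1
Bisimilarity quotient blocks:
  B0 = {u0, u1, v0, v1, v2}
u0 ∈ B0, v0 ∈ B0 → same block

bisimilar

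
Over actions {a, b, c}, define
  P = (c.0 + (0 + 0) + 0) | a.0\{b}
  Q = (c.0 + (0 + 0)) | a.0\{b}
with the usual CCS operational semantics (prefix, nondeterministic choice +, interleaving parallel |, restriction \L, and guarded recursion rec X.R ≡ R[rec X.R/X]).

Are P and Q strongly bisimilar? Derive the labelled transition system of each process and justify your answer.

LTS(P): 4 reachable states
  p0 = (c.0 + (0 + 0) + 0) | a.0\{b} :: —a→ p1, —c→ p2
  p1 = (c.0 + (0 + 0) + 0) | 0\{b} :: —c→ p3
  p2 = 0 | a.0\{b} :: —a→ p3
  p3 = 0 | 0\{b} :: stopped
LTS(Q): 4 reachable states
  q0 = (c.0 + (0 + 0)) | a.0\{b} :: —a→ q1, —c→ q2
  q1 = (c.0 + (0 + 0)) | 0\{b} :: —c→ q3
  q2 = 0 | a.0\{b} :: —a→ q3
  q3 = 0 | 0\{b} :: stopped
Partition-refinement fixed point:
  B0 = {p0, q0}
  B1 = {p2, q2}
  B2 = {p3, q3}
  B3 = {p1, q1}
p0 ∈ B0, q0 ∈ B0 → same block

P ~ Q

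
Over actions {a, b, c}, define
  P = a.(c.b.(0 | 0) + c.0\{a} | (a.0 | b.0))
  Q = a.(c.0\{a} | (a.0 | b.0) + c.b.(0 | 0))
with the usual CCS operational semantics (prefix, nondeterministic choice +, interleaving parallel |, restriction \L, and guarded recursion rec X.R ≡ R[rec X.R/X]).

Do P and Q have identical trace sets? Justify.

Reachable graph of P (11 states):
  s0 = a.(c.b.(0 | 0) + c.0\{a} | (a.0 | b.0)) → =a=> s1
  s1 = c.b.(0 | 0) + c.0\{a} | (a.0 | b.0) → =a=> s2, =b=> s3, =c=> s4, =c=> s5
  s2 = c.0\{a} | (0 | b.0) → =b=> s6, =c=> s7
  s3 = c.0\{a} | (a.0 | 0) → =a=> s6, =c=> s8
  s4 = 0\{a} | (a.0 | b.0) → =a=> s7, =b=> s8
  s5 = b.(0 | 0) → =b=> s9
  s6 = c.0\{a} | (0 | 0) → =c=> s10
  s7 = 0\{a} | (0 | b.0) → =b=> s10
  s8 = 0\{a} | (a.0 | 0) → =a=> s10
  s9 = 0 | 0 → deadlocked
  s10 = 0\{a} | (0 | 0) → deadlocked
Reachable graph of Q (11 states):
  t0 = a.(c.0\{a} | (a.0 | b.0) + c.b.(0 | 0)) → =a=> t1
  t1 = c.0\{a} | (a.0 | b.0) + c.b.(0 | 0) → =a=> t2, =b=> t3, =c=> t4, =c=> t5
  t2 = c.0\{a} | (0 | b.0) → =b=> t6, =c=> t7
  t3 = c.0\{a} | (a.0 | 0) → =a=> t6, =c=> t8
  t4 = 0\{a} | (a.0 | b.0) → =a=> t7, =b=> t8
  t5 = b.(0 | 0) → =b=> t9
  t6 = c.0\{a} | (0 | 0) → =c=> t10
  t7 = 0\{a} | (0 | b.0) → =b=> t10
  t8 = 0\{a} | (a.0 | 0) → =a=> t10
  t9 = 0 | 0 → deadlocked
  t10 = 0\{a} | (0 | 0) → deadlocked
Bisimilarity quotient blocks:
  B0 = {s0, t0}
  B1 = {s1, t1}
  B2 = {s3, t3}
  B3 = {s6, t6}
  B4 = {s10, s9, t10, t9}
  B5 = {s8, t8}
  B6 = {s5, s7, t5, t7}
  B7 = {s2, t2}
  B8 = {s4, t4}
s0 ∈ B0, t0 ∈ B0 → same block
Bisimilar ⇒ trace-equivalent.

trace-equivalent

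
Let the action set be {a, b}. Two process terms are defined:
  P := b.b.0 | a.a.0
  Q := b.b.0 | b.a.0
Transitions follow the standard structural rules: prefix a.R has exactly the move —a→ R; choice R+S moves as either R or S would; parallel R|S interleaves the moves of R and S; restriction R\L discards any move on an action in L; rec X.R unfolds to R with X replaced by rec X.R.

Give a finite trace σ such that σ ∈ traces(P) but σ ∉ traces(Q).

P's transition system — 9 states:
  u0 = b.b.0 | a.a.0 has moves --a--▸ u1, --b--▸ u2
  u1 = b.b.0 | a.0 has moves --a--▸ u3, --b--▸ u4
  u2 = b.0 | a.a.0 has moves --a--▸ u4, --b--▸ u5
  u3 = b.b.0 | 0 has moves --b--▸ u6
  u4 = b.0 | a.0 has moves --a--▸ u6, --b--▸ u7
  u5 = 0 | a.a.0 has moves --a--▸ u7
  u6 = b.0 | 0 has moves --b--▸ u8
  u7 = 0 | a.0 has moves --a--▸ u8
  u8 = 0 | 0 has moves ∅
Q's transition system — 9 states:
  v0 = b.b.0 | b.a.0 has moves --b--▸ v1, --b--▸ v2
  v1 = b.0 | b.a.0 has moves --b--▸ v3, --b--▸ v4
  v2 = b.b.0 | a.0 has moves --a--▸ v5, --b--▸ v4
  v3 = 0 | b.a.0 has moves --b--▸ v6
  v4 = b.0 | a.0 has moves --a--▸ v7, --b--▸ v6
  v5 = b.b.0 | 0 has moves --b--▸ v7
  v6 = 0 | a.0 has moves --a--▸ v8
  v7 = b.0 | 0 has moves --b--▸ v8
  v8 = 0 | 0 has moves ∅
Run σ = ⟨a⟩ on P: start {u0}
  [1] a ⇒ {u1}
  — P admits the full trace.
Run σ = ⟨a⟩ on Q: start {v0}
  [1] a ⇒ ∅ (Q stuck)

a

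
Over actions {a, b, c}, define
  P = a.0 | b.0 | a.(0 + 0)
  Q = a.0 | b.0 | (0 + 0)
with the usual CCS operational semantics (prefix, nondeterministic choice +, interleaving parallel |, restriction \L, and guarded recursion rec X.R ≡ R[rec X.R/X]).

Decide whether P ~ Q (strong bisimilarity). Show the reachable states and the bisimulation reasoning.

NO

LTS(P): 8 reachable states
  s0 = a.0 | b.0 | a.(0 + 0) → ··a··> s1, ··a··> s2, ··b··> s3
  s1 = 0 | b.0 | a.(0 + 0) → ··a··> s4, ··b··> s5
  s2 = a.0 | b.0 | (0 + 0) → ··a··> s4, ··b··> s6
  s3 = a.0 | 0 | a.(0 + 0) → ··a··> s5, ··a··> s6
  s4 = 0 | b.0 | (0 + 0) → ··b··> s7
  s5 = 0 | 0 | a.(0 + 0) → ··a··> s7
  s6 = a.0 | 0 | (0 + 0) → ··a··> s7
  s7 = 0 | 0 | (0 + 0) → stopped
LTS(Q): 4 reachable states
  t0 = a.0 | b.0 | (0 + 0) → ··a··> t1, ··b··> t2
  t1 = 0 | b.0 | (0 + 0) → ··b··> t3
  t2 = a.0 | 0 | (0 + 0) → ··a··> t3
  t3 = 0 | 0 | (0 + 0) → stopped
Coarsest stable partition (strong bisimilarity classes):
  B0 = {s0}
  B1 = {s1, s2, t0}
  B2 = {s5, s6, t2}
  B3 = {s7, t3}
  B4 = {s4, t1}
  B5 = {s3}
s0 ∈ B0, t0 ∈ B1 → different blocks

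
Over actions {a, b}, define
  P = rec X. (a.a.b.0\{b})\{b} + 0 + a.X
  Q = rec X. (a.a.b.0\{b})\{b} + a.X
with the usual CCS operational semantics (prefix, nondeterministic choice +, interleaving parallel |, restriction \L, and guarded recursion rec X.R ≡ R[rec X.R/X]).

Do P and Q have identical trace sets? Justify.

traces(P) = traces(Q)

LTS(P): 3 reachable states
  s0 = rec X. (a.a.b.0\{b})\{b} + 0 + a.X :: ··a··> s0, ··a··> s1
  s1 = (a.b.0\{b})\{b} :: ··a··> s2
  s2 = (b.0\{b})\{b} :: stopped
LTS(Q): 3 reachable states
  t0 = rec X. (a.a.b.0\{b})\{b} + a.X :: ··a··> t0, ··a··> t1
  t1 = (a.b.0\{b})\{b} :: ··a··> t2
  t2 = (b.0\{b})\{b} :: stopped
Bisimilarity quotient blocks:
  B0 = {s0, t0}
  B1 = {s1, t1}
  B2 = {s2, t2}
s0 ∈ B0, t0 ∈ B0 → same block
Bisimilar ⇒ trace-equivalent.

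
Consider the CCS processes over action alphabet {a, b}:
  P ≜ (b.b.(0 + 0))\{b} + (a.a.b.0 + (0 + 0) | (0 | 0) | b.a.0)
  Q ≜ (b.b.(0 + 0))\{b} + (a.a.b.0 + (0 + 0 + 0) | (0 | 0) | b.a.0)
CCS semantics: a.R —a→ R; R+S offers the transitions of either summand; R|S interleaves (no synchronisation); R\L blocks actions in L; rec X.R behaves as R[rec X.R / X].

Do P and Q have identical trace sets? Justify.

P's transition system — 6 states:
  s0 = (b.b.(0 + 0))\{b} + (a.a.b.0 + (0 + 0) | (0 | 0) | b.a.0) has moves —a→ s1, —b→ s2
  s1 = a.b.0 has moves —a→ s3
  s2 = (0 + 0) | (0 | 0) | a.0 has moves —a→ s4
  s3 = b.0 has moves —b→ s5
  s4 = (0 + 0) | (0 | 0) | 0 has moves deadlocked
  s5 = 0 has moves deadlocked
Q's transition system — 6 states:
  t0 = (b.b.(0 + 0))\{b} + (a.a.b.0 + (0 + 0 + 0) | (0 | 0) | b.a.0) has moves —a→ t1, —b→ t2
  t1 = a.b.0 has moves —a→ t3
  t2 = (0 + 0 + 0) | (0 | 0) | a.0 has moves —a→ t4
  t3 = b.0 has moves —b→ t5
  t4 = (0 + 0 + 0) | (0 | 0) | 0 has moves deadlocked
  t5 = 0 has moves deadlocked
Bisimilarity quotient blocks:
  B0 = {s0, t0}
  B1 = {s1, t1}
  B2 = {s3, t3}
  B3 = {s4, s5, t4, t5}
  B4 = {s2, t2}
s0 ∈ B0, t0 ∈ B0 → same block
Bisimilar ⇒ trace-equivalent.

trace-equivalent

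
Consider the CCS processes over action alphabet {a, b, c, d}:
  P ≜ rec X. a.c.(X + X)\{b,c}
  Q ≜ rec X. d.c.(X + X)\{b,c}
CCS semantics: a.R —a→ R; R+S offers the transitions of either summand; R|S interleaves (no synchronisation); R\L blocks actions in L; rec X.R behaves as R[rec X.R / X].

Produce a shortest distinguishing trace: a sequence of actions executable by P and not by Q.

LTS(P): 4 reachable states
  p0 = rec X. a.c.(X + X)\{b,c} ⊢ --a--▸ p1
  p1 = c.((rec X. a.c.(X + X)\{b,c}) + (rec X. a.c.(X + X)\{b,c}))\{b,c} ⊢ --c--▸ p2
  p2 = ((rec X. a.c.(X + X)\{b,c}) + (rec X. a.c.(X + X)\{b,c}))\{b,c} ⊢ --a--▸ p3
  p3 = (c.((rec X. a.c.(X + X)\{b,c}) + (rec X. a.c.(X + X)\{b,c}))\{b,c})\{b,c} ⊢ ·
LTS(Q): 4 reachable states
  q0 = rec X. d.c.(X + X)\{b,c} ⊢ --d--▸ q1
  q1 = c.((rec X. d.c.(X + X)\{b,c}) + (rec X. d.c.(X + X)\{b,c}))\{b,c} ⊢ --c--▸ q2
  q2 = ((rec X. d.c.(X + X)\{b,c}) + (rec X. d.c.(X + X)\{b,c}))\{b,c} ⊢ --d--▸ q3
  q3 = (c.((rec X. d.c.(X + X)\{b,c}) + (rec X. d.c.(X + X)\{b,c}))\{b,c})\{b,c} ⊢ ·
Trace ⟨a⟩ through P, begin at {p0}:
  [1] a ⇒ {p1}
  ✓ P
Trace ⟨a⟩ through Q, begin at {q0}:
  [1] a ⇒ ∅ (Q stuck)

a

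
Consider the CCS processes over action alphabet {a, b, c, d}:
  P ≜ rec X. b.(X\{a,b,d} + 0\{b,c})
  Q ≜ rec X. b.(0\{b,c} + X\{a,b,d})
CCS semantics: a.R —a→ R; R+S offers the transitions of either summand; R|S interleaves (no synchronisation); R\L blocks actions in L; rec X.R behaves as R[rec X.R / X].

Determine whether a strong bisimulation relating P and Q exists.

YES

Reachable graph of P (2 states):
  u0 = rec X. b.(X\{a,b,d} + 0\{b,c}) | -b-> u1
  u1 = (rec X. b.(X\{a,b,d} + 0\{b,c}))\{a,b,d} + 0\{b,c} | deadlocked
Reachable graph of Q (2 states):
  v0 = rec X. b.(0\{b,c} + X\{a,b,d}) | -b-> v1
  v1 = 0\{b,c} + (rec X. b.(0\{b,c} + X\{a,b,d}))\{a,b,d} | deadlocked
Partition-refinement fixed point:
  B0 = {u0, v0}
  B1 = {u1, v1}
u0 ∈ B0, v0 ∈ B0 → same block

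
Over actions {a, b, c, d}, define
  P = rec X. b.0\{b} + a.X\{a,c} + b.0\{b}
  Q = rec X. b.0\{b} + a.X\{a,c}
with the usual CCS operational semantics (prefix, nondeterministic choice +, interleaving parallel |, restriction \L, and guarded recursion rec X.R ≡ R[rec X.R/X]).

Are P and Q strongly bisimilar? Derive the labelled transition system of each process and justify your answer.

P's transition system — 4 states:
  p0 = rec X. b.0\{b} + a.X\{a,c} + b.0\{b} :: -a-> p1, -b-> p2
  p1 = (rec X. b.0\{b} + a.X\{a,c} + b.0\{b})\{a,c} :: -b-> p3
  p2 = 0\{b} :: stopped
  p3 = 0\{b}\{a,c} :: stopped
Q's transition system — 4 states:
  q0 = rec X. b.0\{b} + a.X\{a,c} :: -a-> q1, -b-> q2
  q1 = (rec X. b.0\{b} + a.X\{a,c})\{a,c} :: -b-> q3
  q2 = 0\{b} :: stopped
  q3 = 0\{b}\{a,c} :: stopped
Bisimilarity quotient blocks:
  B0 = {p0, q0}
  B1 = {p2, p3, q2, q3}
  B2 = {p1, q1}
p0 ∈ B0, q0 ∈ B0 → same block

bisimilar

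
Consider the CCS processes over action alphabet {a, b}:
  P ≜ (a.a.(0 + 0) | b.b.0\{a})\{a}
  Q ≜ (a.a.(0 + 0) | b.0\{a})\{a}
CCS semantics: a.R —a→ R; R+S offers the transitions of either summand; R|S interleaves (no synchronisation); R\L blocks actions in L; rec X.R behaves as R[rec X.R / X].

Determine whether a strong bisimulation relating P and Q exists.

P's transition system — 3 states:
  p0 = (a.a.(0 + 0) | b.b.0\{a})\{a} :: -b-> p1
  p1 = (a.a.(0 + 0) | b.0\{a})\{a} :: -b-> p2
  p2 = (a.a.(0 + 0) | 0\{a})\{a} :: ∅
Q's transition system — 2 states:
  q0 = (a.a.(0 + 0) | b.0\{a})\{a} :: -b-> q1
  q1 = (a.a.(0 + 0) | 0\{a})\{a} :: ∅
Coarsest stable partition (strong bisimilarity classes):
  B0 = {p0}
  B1 = {p1, q0}
  B2 = {p2, q1}
p0 ∈ B0, q0 ∈ B1 → different blocks

NO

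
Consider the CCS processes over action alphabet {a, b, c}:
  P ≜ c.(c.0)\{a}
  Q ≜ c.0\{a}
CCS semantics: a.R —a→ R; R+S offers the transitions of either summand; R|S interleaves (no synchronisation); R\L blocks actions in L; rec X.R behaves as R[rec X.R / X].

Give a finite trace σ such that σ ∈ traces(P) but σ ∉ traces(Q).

P's transition system — 3 states:
  u0 = c.(c.0)\{a} | --c--▸ u1
  u1 = (c.0)\{a} | --c--▸ u2
  u2 = 0\{a} | ·
Q's transition system — 2 states:
  v0 = c.0\{a} | --c--▸ v1
  v1 = 0\{a} | ·
Trace ⟨cc⟩ through P, begin at {u0}:
  [1] c ⇒ {u1}
  [2] c ⇒ {u2}
  P completes σ.
Trace ⟨cc⟩ through Q, begin at {v0}:
  [1] c ⇒ {v1}
  [2] c ⇒ no successor for Q

cc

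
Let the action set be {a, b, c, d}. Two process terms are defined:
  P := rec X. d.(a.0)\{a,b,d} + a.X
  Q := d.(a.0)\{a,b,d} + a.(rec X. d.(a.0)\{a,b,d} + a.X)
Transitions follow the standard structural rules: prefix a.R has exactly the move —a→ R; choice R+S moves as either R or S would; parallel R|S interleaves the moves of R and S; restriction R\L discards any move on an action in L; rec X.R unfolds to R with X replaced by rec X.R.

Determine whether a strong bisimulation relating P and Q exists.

YES

LTS(P): 2 reachable states
  s0 = rec X. d.(a.0)\{a,b,d} + a.X ⊢ —a→ s0, —d→ s1
  s1 = (a.0)\{a,b,d} ⊢ (no moves)
LTS(Q): 3 reachable states
  t0 = d.(a.0)\{a,b,d} + a.(rec X. d.(a.0)\{a,b,d} + a.X) ⊢ —a→ t1, —d→ t2
  t1 = rec X. d.(a.0)\{a,b,d} + a.X ⊢ —a→ t1, —d→ t2
  t2 = (a.0)\{a,b,d} ⊢ (no moves)
Coarsest stable partition (strong bisimilarity classes):
  B0 = {s0, t0, t1}
  B1 = {s1, t2}
s0 ∈ B0, t0 ∈ B0 → same block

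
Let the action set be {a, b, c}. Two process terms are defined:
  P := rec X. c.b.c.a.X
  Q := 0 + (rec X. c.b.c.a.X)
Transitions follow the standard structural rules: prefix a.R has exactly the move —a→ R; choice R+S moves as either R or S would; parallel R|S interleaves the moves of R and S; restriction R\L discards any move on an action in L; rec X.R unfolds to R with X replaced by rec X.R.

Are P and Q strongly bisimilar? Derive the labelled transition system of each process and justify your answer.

YES

LTS(P): 4 reachable states
  u0 = rec X. c.b.c.a.X | =c=> u1
  u1 = b.c.a.(rec X. c.b.c.a.X) | =b=> u2
  u2 = c.a.(rec X. c.b.c.a.X) | =c=> u3
  u3 = a.(rec X. c.b.c.a.X) | =a=> u0
LTS(Q): 5 reachable states
  v0 = 0 + (rec X. c.b.c.a.X) | =c=> v1
  v1 = b.c.a.(rec X. c.b.c.a.X) | =b=> v2
  v2 = c.a.(rec X. c.b.c.a.X) | =c=> v3
  v3 = a.(rec X. c.b.c.a.X) | =a=> v4
  v4 = rec X. c.b.c.a.X | =c=> v1
Bisimilarity quotient blocks:
  B0 = {u0, v0, v4}
  B1 = {u1, v1}
  B2 = {u2, v2}
  B3 = {u3, v3}
u0 ∈ B0, v0 ∈ B0 → same block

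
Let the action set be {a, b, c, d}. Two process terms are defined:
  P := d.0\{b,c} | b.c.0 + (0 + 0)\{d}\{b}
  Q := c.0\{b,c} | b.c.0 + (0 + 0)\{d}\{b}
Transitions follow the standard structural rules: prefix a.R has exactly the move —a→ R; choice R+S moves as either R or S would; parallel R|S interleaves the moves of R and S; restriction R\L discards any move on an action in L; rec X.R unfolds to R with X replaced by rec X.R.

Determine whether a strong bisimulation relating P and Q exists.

P's transition system — 6 states:
  p0 = d.0\{b,c} | b.c.0 + (0 + 0)\{d}\{b} → =b=> p1, =d=> p2
  p1 = d.0\{b,c} | c.0 → =c=> p3, =d=> p4
  p2 = 0\{b,c} | b.c.0 → =b=> p4
  p3 = d.0\{b,c} | 0 → =d=> p5
  p4 = 0\{b,c} | c.0 → =c=> p5
  p5 = 0\{b,c} | 0 → stopped
Q's transition system — 6 states:
  q0 = c.0\{b,c} | b.c.0 + (0 + 0)\{d}\{b} → =b=> q1, =c=> q2
  q1 = c.0\{b,c} | c.0 → =c=> q3, =c=> q4
  q2 = 0\{b,c} | b.c.0 → =b=> q3
  q3 = 0\{b,c} | c.0 → =c=> q5
  q4 = c.0\{b,c} | 0 → =c=> q5
  q5 = 0\{b,c} | 0 → stopped
Partition-refinement fixed point:
  B0 = {p0}
  B1 = {p1}
  B2 = {p4, q3, q4}
  B3 = {p5, q5}
  B4 = {p3}
  B5 = {p2, q2}
  B6 = {q0}
  B7 = {q1}
p0 ∈ B0, q0 ∈ B6 → different blocks

NO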